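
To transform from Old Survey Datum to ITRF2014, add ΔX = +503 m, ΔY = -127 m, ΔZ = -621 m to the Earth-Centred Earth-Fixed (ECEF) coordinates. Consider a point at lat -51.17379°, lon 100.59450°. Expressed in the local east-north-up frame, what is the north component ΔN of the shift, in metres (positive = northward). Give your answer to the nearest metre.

The local north axis is (−sin φ cos λ, −sin φ sin λ, cos φ), giving ΔN = -72.047 − 97.253 − 389.342 = -558.64 m.

ΔN = -559 m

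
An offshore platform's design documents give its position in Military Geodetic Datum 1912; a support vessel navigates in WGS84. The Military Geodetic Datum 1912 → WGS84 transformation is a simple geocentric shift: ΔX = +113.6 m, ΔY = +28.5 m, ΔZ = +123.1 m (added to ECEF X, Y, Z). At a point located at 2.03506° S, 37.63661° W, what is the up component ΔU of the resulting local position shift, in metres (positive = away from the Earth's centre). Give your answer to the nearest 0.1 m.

ΔU = 68.1 m

The local up (radial) axis is (cos φ cos λ, cos φ sin λ, sin φ), giving ΔU = 89.903 − 17.393 − 4.371 = 68.14 m.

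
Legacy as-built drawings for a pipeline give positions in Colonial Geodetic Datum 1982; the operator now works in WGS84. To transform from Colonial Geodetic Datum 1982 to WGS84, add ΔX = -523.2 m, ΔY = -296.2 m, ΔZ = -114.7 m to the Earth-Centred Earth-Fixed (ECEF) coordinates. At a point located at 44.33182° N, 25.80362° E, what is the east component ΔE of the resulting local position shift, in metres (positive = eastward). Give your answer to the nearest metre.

ΔE = -39 m

At φ = 44.33182°, λ = 25.80362°: sin φ = 0.698813, cos φ = 0.715305, sin λ = 0.435288, cos λ = 0.900291.
ΔE = −sin λ·ΔX + cos λ·ΔY = −(0.435288)·(-523.2) + (0.900291)·(-296.2) = -38.92 m.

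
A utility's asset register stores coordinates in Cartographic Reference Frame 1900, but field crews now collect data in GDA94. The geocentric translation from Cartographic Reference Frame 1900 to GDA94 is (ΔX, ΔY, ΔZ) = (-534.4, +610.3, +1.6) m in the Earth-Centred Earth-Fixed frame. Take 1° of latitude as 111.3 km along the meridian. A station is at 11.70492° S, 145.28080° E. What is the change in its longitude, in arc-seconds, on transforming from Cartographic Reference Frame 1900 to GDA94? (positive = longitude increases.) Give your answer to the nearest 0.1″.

Δλ = -6.5″

sin φ = -0.202871, cos φ = 0.979205, sin λ = 0.569555, cos λ = -0.821953.
East component: ΔE = −sin λ·ΔX + cos λ·ΔY = −(0.569555)(-534.4) + (-0.821953)(610.3) = -197.27 m.
1° of latitude spans 111300 m; at latitude φ, 1° of longitude spans that × cos φ = 108985.6 m, so Δλ = -197.27 / 108985.6 × 3600 = -6.516″.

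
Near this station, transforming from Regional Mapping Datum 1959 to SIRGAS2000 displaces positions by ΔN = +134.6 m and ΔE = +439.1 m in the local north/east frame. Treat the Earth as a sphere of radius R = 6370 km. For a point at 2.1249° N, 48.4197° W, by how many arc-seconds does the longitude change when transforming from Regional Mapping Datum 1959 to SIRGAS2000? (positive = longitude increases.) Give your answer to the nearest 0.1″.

Δλ = 14.2″

At latitude 2.1249°, cos φ = 0.999312.
One radian of longitude at latitude φ spans R cos φ, so Δλ = ΔE / (R cos φ) = 439.1 / (6370000 × 0.999312) = 6.8980e-05 rad = 14.228″.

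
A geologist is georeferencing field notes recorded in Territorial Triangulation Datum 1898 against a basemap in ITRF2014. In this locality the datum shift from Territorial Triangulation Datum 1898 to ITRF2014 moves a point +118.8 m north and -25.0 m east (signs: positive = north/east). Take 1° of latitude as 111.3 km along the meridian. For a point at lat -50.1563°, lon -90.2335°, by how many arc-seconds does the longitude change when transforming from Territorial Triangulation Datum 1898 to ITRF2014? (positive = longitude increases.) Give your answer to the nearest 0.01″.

Δλ = -1.26″

At latitude -50.1563°, cos φ = 0.640695.
1° of longitude at this latitude = 111.3 × cos φ = 71.31 km, so Δλ = -25.0 / 71309.4 = -0.0003506° = -1.262″.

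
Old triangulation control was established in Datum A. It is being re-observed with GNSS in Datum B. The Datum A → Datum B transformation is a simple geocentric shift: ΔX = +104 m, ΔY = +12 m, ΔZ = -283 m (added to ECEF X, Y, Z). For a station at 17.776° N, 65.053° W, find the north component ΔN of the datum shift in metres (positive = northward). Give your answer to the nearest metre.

ΔN = -280 m

The local north axis is (−sin φ cos λ, −sin φ sin λ, cos φ), giving ΔN = -13.392 + 3.322 − 269.489 = -279.56 m.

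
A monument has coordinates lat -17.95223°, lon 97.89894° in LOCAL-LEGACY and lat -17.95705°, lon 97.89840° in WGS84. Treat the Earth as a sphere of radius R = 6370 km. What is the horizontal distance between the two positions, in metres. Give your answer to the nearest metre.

539 m

Δφ = -17.95705° − -17.95223° = -0.00482°; Δλ = 97.89840° − 97.89894° = -0.00054°.
1° along a meridian = πR/180 = 111177 m.
ΔN = Δφ × 111177 = -535.9 m; ΔE = Δλ × 111177 × cos(-17.95223°) = -0.00054 × 111177 × 0.951314 = -57.1 m.
Distance = √(ΔE² + ΔN²) = √((-57.1)² + (-535.9)²) = 538.9 m.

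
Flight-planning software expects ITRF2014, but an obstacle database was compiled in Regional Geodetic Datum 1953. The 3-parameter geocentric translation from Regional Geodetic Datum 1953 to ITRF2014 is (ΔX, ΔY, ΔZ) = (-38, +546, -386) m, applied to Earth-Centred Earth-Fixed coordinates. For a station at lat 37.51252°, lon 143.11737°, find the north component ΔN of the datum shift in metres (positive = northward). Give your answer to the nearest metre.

ΔN = -524 m

The local north axis is (−sin φ cos λ, −sin φ sin λ, cos φ), giving ΔN = -18.509 − 199.546 − 306.183 = -524.24 m.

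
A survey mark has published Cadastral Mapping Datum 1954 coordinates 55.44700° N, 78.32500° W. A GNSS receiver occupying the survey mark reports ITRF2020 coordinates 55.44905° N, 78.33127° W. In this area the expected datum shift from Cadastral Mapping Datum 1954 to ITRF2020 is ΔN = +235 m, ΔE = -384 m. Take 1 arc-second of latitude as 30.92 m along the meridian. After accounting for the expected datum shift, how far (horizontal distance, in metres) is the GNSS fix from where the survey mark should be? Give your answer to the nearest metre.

Observed coordinate differences: Δφ = +0.00205°, Δλ = -0.00627°.
Converting to metres (1° lat = 111312 m, cos φ = 0.567168): observed ΔN = 228.2 m, observed ΔE = -395.8 m.
Subtracting the expected shift leaves a residual of 228.2 − (235) = -6.8 m north and -395.8 − (-384) = -11.8 m east.
Residual distance = √((-6.8)² + (-11.8)²) = 13.7 m.

14 m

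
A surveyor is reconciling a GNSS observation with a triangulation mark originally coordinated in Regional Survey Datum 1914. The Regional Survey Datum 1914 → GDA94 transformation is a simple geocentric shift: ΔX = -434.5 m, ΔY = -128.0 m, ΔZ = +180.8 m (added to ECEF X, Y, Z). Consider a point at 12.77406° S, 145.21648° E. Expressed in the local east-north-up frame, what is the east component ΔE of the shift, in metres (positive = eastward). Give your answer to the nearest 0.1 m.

At φ = -12.77406°, λ = 145.21648°: sin φ = -0.221107, cos φ = 0.975250, sin λ = 0.570477, cos λ = -0.821313.
ΔE = −sin λ·ΔX + cos λ·ΔY = −(0.570477)·(-434.5) + (-0.821313)·(-128.0) = 353.00 m.

ΔE = 353.0 m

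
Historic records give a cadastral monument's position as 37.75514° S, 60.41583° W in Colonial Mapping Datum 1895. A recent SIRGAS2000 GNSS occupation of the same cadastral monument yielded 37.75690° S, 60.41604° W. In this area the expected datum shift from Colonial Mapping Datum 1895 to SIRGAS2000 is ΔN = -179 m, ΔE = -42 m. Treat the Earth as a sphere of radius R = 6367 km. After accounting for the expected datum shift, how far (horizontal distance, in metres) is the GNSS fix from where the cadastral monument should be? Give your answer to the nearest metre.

Observed coordinate differences: Δφ = -0.00176°, Δλ = -0.00021°.
Converting to metres (1° lat = 111125 m, cos φ = 0.790635): observed ΔN = -195.6 m, observed ΔE = -18.5 m.
Subtracting the expected shift leaves a residual of -195.6 − (-179) = -16.6 m north and -18.5 − (-42) = 23.5 m east.
Residual distance = √((-16.6)² + 23.5²) = 28.8 m.

29 m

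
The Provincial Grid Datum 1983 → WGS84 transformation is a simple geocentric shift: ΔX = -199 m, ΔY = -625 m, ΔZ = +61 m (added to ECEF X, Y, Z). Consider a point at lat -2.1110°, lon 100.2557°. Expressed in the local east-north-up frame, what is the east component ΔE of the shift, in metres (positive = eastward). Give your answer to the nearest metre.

At φ = -2.1110°, λ = 100.2557°: sin φ = -0.036836, cos φ = 0.999321, sin λ = 0.984023, cos λ = -0.178041.
ΔE = −sin λ·ΔX + cos λ·ΔY = −(0.984023)·(-199) + (-0.178041)·(-625) = 307.10 m.

ΔE = 307 m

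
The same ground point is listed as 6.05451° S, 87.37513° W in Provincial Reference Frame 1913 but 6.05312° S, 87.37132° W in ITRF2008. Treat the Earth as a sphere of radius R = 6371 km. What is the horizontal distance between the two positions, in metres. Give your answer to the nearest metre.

449 m

Δφ = -6.05312° − -6.05451° = +0.00139°; Δλ = -87.37132° − -87.37513° = +0.00381°.
1° along a meridian = πR/180 = 111195 m.
ΔN = Δφ × 111195 = 154.6 m; ΔE = Δλ × 111195 × cos(-6.05451°) = +0.00381 × 111195 × 0.994422 = 421.3 m.
Distance = √(ΔE² + ΔN²) = √(421.3² + 154.6²) = 448.7 m.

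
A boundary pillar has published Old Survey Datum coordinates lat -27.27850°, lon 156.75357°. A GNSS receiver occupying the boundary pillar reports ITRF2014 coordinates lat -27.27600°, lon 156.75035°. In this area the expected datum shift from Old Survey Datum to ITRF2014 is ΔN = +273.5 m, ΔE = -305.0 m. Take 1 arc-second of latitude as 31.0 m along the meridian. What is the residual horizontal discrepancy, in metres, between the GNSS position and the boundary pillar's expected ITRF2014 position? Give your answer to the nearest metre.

Observed coordinate differences: Δφ = +0.00250°, Δλ = -0.00322°.
Converting to metres (1° lat = 111600 m, cos φ = 0.888789): observed ΔN = 279.0 m, observed ΔE = -319.4 m.
Subtracting the expected shift leaves a residual of 279.0 − (273.5) = 5.5 m north and -319.4 − (-305.0) = -14.4 m east.
Residual distance = √(5.5² + (-14.4)²) = 15.4 m.

15 m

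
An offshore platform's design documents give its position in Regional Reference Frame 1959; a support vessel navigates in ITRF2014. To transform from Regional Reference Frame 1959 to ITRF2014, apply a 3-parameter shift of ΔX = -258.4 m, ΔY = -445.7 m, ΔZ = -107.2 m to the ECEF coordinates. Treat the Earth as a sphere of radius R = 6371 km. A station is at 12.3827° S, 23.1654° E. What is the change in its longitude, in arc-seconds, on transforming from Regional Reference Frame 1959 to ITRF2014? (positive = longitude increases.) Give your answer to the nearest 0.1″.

Δλ = -10.2″

sin φ = -0.214440, cos φ = 0.976737, sin λ = 0.393387, cos λ = 0.919373.
East component: ΔE = −sin λ·ΔX + cos λ·ΔY = −(0.393387)(-258.4) + (0.919373)(-445.7) = -308.11 m.
1° of latitude spans πR/180 = 111195 m; at latitude φ, 1° of longitude spans that × cos φ = 108608.2 m, so Δλ = -308.11 / 108608.2 × 3600 = -10.213″.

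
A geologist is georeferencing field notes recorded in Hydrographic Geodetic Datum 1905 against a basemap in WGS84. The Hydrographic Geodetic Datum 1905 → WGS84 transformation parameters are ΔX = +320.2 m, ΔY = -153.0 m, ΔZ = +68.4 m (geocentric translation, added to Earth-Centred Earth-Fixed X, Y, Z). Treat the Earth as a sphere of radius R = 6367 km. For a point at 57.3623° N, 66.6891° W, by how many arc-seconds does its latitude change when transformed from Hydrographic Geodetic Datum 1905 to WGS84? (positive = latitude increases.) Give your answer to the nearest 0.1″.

sin φ = 0.842098, cos φ = 0.539325, sin λ = -0.918371, cos λ = 0.395720.
North component: ΔN = −sin φ cos λ·ΔX − sin φ sin λ·ΔY + cos φ·ΔZ = −(0.842098)(0.395720)(320.2) − (0.842098)(-0.918371)(-153.0) + (0.539325)(68.4) = -188.14 m.
1° of latitude spans πR/180 = 111125 m, so Δφ = -188.14 / 111125 × 3600 = -6.095″.

Δφ = -6.1″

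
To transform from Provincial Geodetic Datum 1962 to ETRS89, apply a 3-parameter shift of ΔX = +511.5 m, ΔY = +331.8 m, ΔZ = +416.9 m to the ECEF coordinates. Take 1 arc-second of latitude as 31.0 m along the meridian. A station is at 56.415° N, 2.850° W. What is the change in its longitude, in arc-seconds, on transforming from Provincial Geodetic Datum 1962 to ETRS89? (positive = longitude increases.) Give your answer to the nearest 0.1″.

Δλ = 20.8″

sin φ = 0.833066, cos φ = 0.553173, sin λ = -0.049721, cos λ = 0.998763.
East component: ΔE = −sin λ·ΔX + cos λ·ΔY = −(-0.049721)(511.5) + (0.998763)(331.8) = 356.82 m.
1° of latitude spans 3600 × 31.00 = 111600 m; at latitude φ, 1° of longitude spans that × cos φ = 61734.2 m, so Δλ = 356.82 / 61734.2 × 3600 = 20.808″.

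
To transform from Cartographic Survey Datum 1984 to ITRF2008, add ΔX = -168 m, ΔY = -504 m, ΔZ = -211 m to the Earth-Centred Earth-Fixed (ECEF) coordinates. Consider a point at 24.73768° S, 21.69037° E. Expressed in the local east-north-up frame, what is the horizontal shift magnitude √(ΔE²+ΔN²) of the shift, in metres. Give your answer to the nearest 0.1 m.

526.5 m

The local east axis at (φ, λ) is (−sin λ, cos λ, 0), so ΔE = −sin(21.69037°)·(-168) + cos(21.69037°)·(-504) = -406.22 m.
The local north axis is (−sin φ cos λ, −sin φ sin λ, cos φ), giving ΔN = -65.324 − 77.949 − 191.637 = -334.91 m.
Horizontal magnitude = √(ΔE² + ΔN²) = √((-406.22)² + (-334.91)²) = 526.48 m.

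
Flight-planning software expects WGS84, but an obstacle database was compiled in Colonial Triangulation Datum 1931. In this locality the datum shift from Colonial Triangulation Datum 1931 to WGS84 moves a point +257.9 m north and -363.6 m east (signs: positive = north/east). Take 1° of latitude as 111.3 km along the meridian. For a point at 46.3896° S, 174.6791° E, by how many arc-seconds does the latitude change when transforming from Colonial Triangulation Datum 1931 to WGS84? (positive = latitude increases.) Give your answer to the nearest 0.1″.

Δφ = 8.3″

1° of latitude = 111.3 km, so Δφ = 257.9 / 111300 = 0.0023172° = 8.342″.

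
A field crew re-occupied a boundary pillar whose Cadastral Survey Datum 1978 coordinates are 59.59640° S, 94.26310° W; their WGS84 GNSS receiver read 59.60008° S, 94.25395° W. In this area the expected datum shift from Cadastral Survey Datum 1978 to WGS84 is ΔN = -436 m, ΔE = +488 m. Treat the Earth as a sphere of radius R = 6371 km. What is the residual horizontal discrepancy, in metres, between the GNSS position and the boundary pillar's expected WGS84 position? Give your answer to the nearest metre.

38 m

Observed coordinate differences: Δφ = -0.00368°, Δλ = +0.00915°.
Converting to metres (1° lat = 111195 m, cos φ = 0.506088): observed ΔN = -409.2 m, observed ΔE = 514.9 m.
Subtracting the expected shift leaves a residual of -409.2 − (-436) = 26.8 m north and 514.9 − (488) = 26.9 m east.
Residual distance = √(26.8² + 26.9²) = 38.0 m.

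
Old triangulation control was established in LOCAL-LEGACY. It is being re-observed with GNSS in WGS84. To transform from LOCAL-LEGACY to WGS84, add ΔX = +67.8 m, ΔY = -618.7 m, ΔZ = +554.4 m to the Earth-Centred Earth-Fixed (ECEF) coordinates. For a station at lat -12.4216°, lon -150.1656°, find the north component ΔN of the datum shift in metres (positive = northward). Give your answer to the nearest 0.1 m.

At φ = -12.4216°, λ = -150.1656°: sin φ = -0.215104, cos φ = 0.976591, sin λ = -0.497495, cos λ = -0.867467.
ΔN = −sin φ cos λ·ΔX − sin φ sin λ·ΔY + cos φ·ΔZ = −(-0.215104)(-0.867467)(67.8) − (-0.215104)(-0.497495)(-618.7) + (0.976591)(554.4) = 594.98 m.

ΔN = 595.0 m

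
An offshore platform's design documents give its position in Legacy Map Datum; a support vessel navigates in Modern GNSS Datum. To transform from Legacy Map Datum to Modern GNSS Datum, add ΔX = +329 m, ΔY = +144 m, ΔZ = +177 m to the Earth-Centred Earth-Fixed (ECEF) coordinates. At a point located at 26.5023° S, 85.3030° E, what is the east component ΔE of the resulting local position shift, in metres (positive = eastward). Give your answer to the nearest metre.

The local east axis at (φ, λ) is (−sin λ, cos λ, 0), so ΔE = −sin(85.3030°)·329 + cos(85.3030°)·144 = -316.10 m.

ΔE = -316 m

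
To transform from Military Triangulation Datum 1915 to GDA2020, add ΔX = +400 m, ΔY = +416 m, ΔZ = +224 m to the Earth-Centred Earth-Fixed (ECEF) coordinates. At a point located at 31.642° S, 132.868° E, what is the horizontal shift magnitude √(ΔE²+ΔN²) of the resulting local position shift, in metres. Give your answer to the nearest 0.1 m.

At φ = -31.642°, λ = 132.868°: sin φ = -0.524610, cos φ = 0.851343, sin λ = 0.732923, cos λ = -0.680312.
ΔE = −sin λ·ΔX + cos λ·ΔY = −(0.732923)·(400) + (-0.680312)·(416) = -576.18 m.
ΔN = −sin φ cos λ·ΔX − sin φ sin λ·ΔY + cos φ·ΔZ = −(-0.524610)(-0.680312)(400) − (-0.524610)(0.732923)(416) + (0.851343)(224) = 207.89 m.
Horizontal magnitude = √(ΔE² + ΔN²) = √((-576.18)² + 207.89²) = 612.54 m.

612.5 m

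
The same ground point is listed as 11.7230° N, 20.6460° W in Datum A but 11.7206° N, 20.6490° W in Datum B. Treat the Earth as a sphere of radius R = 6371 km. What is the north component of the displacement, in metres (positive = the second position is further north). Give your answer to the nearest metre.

Δφ = 11.7206° − 11.7230° = -0.0024°; Δλ = -20.6490° − -20.6460° = -0.0030°.
1° along a meridian = πR/180 = 111195 m.
ΔN = Δφ × 111195 = -266.9 m; ΔE = Δλ × 111195 × cos(11.7230°) = -0.0030 × 111195 × 0.979141 = -326.6 m.

ΔN = -267 m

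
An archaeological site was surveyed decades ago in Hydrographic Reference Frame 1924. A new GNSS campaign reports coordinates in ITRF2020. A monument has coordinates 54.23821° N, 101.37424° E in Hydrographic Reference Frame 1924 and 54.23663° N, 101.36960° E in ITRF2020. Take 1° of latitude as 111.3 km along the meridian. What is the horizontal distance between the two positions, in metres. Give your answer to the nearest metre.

349 m

Δφ = 54.23663° − 54.23821° = -0.00158°; Δλ = 101.36960° − 101.37424° = -0.00464°.
ΔN = Δφ × 111300 = -175.9 m; ΔE = Δλ × 111300 × cos(54.23821°) = -0.00464 × 111300 × 0.584417 = -301.8 m.
Distance = √(ΔE² + ΔN²) = √((-301.8)² + (-175.9)²) = 349.3 m.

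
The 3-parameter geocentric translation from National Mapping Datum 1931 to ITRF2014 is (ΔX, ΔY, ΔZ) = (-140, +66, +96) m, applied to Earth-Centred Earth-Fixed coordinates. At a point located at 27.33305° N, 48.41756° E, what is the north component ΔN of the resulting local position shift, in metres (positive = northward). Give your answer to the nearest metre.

At φ = 27.33305°, λ = 48.41756°: sin φ = 0.459162, cos φ = 0.888353, sin λ = 0.748002, cos λ = 0.663697.
ΔN = −sin φ cos λ·ΔX − sin φ sin λ·ΔY + cos φ·ΔZ = −(0.459162)(0.663697)(-140) − (0.459162)(0.748002)(66) + (0.888353)(96) = 105.28 m.

ΔN = 105 m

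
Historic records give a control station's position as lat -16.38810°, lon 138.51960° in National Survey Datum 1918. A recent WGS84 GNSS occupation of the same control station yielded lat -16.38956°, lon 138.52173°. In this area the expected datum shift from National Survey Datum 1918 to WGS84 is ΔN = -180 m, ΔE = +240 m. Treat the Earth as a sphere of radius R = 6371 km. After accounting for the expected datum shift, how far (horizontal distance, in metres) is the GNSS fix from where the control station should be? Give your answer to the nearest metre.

22 m

Observed coordinate differences: Δφ = -0.00146°, Δλ = +0.00213°.
Converting to metres (1° lat = 111195 m, cos φ = 0.959373): observed ΔN = -162.3 m, observed ΔE = 227.2 m.
Subtracting the expected shift leaves a residual of -162.3 − (-180) = 17.7 m north and 227.2 − (240) = -12.8 m east.
Residual distance = √(17.7² + (-12.8)²) = 21.8 m.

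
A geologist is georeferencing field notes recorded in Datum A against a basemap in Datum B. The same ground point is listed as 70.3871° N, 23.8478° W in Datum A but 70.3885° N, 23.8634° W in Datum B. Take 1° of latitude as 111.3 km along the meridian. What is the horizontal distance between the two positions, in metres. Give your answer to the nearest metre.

Δφ = 70.3885° − 70.3871° = +0.0014°; Δλ = -23.8634° − -23.8478° = -0.0156°.
ΔN = Δφ × 111300 = 155.8 m; ΔE = Δλ × 111300 × cos(70.3871°) = -0.0156 × 111300 × 0.335664 = -582.8 m.
Distance = √(ΔE² + ΔN²) = √((-582.8)² + 155.8²) = 603.3 m.

603 m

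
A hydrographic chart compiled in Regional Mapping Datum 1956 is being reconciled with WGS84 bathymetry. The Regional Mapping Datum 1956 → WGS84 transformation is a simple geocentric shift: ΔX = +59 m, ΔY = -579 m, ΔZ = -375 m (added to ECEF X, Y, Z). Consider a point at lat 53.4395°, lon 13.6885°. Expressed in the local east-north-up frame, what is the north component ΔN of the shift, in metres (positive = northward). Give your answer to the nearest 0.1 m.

ΔN = -159.4 m

At φ = 53.4395°, λ = 13.6885°: sin φ = 0.803228, cos φ = 0.595671, sin λ = 0.236643, cos λ = 0.971597.
ΔN = −sin φ cos λ·ΔX − sin φ sin λ·ΔY + cos φ·ΔZ = −(0.803228)(0.971597)(59) − (0.803228)(0.236643)(-579) + (0.595671)(-375) = -159.37 m.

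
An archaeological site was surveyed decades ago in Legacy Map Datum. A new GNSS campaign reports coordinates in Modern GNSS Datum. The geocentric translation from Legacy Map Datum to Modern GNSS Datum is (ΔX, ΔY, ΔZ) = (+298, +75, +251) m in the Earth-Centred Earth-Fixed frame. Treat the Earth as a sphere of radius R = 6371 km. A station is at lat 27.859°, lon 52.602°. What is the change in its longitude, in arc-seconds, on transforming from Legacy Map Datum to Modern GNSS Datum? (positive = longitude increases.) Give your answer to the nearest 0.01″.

sin φ = 0.467297, cos φ = 0.884100, sin λ = 0.794436, cos λ = 0.607348.
East component: ΔE = −sin λ·ΔX + cos λ·ΔY = −(0.794436)(298) + (0.607348)(75) = -191.19 m.
1° of latitude spans πR/180 = 111195 m; at latitude φ, 1° of longitude spans that × cos φ = 98307.5 m, so Δλ = -191.19 / 98307.5 × 3600 = -7.001″.

Δλ = -7.00″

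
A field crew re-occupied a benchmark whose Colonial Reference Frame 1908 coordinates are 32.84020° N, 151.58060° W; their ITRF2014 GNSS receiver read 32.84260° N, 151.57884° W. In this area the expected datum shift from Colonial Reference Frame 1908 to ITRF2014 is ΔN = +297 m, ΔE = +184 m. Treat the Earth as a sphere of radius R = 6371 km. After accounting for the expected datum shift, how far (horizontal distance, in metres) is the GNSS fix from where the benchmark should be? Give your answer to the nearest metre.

36 m

Observed coordinate differences: Δφ = +0.00240°, Δλ = +0.00176°.
Converting to metres (1° lat = 111195 m, cos φ = 0.840186): observed ΔN = 266.9 m, observed ΔE = 164.4 m.
Subtracting the expected shift leaves a residual of 266.9 − (297) = -30.1 m north and 164.4 − (184) = -19.6 m east.
Residual distance = √((-30.1)² + (-19.6)²) = 35.9 m.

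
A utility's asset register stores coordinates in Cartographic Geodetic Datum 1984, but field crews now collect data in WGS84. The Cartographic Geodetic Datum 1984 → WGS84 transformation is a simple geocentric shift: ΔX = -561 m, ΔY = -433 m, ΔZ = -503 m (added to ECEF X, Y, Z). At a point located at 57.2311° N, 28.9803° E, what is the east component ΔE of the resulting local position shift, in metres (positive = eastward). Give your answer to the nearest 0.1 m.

At φ = 57.2311°, λ = 28.9803°: sin φ = 0.840861, cos φ = 0.541252, sin λ = 0.484509, cos λ = 0.874786.
ΔE = −sin λ·ΔX + cos λ·ΔY = −(0.484509)·(-561) + (0.874786)·(-433) = -106.97 m.

ΔE = -107.0 m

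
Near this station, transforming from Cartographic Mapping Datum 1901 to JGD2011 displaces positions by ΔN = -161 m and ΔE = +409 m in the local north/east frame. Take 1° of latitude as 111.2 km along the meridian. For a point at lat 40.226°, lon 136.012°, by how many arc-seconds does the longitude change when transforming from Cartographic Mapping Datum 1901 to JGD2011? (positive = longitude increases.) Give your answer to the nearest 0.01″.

Δλ = 17.34″

At latitude 40.226°, cos φ = 0.763503.
1° of longitude at this latitude = 111.2 × cos φ = 84.90 km, so Δλ = 409.0 / 84901.5 = 0.0048173° = 17.342″.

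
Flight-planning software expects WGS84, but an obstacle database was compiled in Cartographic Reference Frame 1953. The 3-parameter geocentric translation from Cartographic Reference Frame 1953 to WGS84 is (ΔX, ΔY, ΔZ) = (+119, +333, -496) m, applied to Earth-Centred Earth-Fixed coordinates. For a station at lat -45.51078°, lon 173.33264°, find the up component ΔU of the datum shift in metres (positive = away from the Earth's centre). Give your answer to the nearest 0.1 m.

ΔU = 298.1 m

The local up (radial) axis is (cos φ cos λ, cos φ sin λ, sin φ), giving ΔU = -82.828 + 27.094 + 353.838 = 298.10 m.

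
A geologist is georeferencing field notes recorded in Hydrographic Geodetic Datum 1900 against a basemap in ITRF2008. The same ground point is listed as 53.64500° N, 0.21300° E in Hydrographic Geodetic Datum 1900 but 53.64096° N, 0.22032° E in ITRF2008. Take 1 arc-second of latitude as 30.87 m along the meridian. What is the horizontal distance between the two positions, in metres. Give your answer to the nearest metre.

Δφ = 53.64096° − 53.64500° = -0.00404°; Δλ = 0.22032° − 0.21300° = +0.00732°.
1° of latitude = 3600 × 30.87 = 111132 m.
ΔN = Δφ × 111132 = -449.0 m; ΔE = Δλ × 111132 × cos(53.64500°) = +0.00732 × 111132 × 0.592787 = 482.2 m.
Distance = √(ΔE² + ΔN²) = √(482.2² + (-449.0)²) = 658.9 m.

659 m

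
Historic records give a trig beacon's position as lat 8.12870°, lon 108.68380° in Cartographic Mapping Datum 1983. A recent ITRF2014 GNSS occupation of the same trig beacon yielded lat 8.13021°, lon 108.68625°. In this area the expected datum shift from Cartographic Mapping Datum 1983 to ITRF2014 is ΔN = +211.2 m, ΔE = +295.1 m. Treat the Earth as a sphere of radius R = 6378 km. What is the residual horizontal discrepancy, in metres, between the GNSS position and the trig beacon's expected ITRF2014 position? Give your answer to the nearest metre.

50 m

Observed coordinate differences: Δφ = +0.00151°, Δλ = +0.00245°.
Converting to metres (1° lat = 111317 m, cos φ = 0.989953): observed ΔN = 168.1 m, observed ΔE = 270.0 m.
Subtracting the expected shift leaves a residual of 168.1 − (211.2) = -43.1 m north and 270.0 − (295.1) = -25.1 m east.
Residual distance = √((-43.1)² + (-25.1)²) = 49.9 m.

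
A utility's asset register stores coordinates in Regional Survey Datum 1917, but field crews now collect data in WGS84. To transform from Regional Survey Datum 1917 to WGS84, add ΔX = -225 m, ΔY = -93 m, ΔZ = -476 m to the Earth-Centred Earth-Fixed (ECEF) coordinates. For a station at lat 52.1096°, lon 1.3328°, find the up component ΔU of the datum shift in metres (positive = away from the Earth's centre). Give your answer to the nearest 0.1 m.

The local up (radial) axis is (cos φ cos λ, cos φ sin λ, sin φ), giving ΔU = -138.147 − 1.329 − 375.653 = -515.13 m.

ΔU = -515.1 m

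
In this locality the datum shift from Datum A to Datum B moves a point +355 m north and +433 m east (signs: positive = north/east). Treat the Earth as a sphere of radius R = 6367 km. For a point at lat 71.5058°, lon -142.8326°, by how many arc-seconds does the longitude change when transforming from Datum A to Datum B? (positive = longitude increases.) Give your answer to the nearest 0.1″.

At latitude 71.5058°, cos φ = 0.317209.
One radian of longitude at latitude φ spans R cos φ, so Δλ = ΔE / (R cos φ) = 433.0 / (6367000 × 0.317209) = 2.1439e-04 rad = 44.221″.

Δλ = 44.2″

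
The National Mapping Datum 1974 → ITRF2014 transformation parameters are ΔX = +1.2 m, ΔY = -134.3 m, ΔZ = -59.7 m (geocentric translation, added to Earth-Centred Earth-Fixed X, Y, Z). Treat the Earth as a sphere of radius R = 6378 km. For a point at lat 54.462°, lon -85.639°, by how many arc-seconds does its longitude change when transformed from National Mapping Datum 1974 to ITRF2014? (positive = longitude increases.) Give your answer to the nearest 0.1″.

Δλ = -0.5″

sin φ = 0.813730, cos φ = 0.581243, sin λ = -0.997105, cos λ = 0.076040.
East component: ΔE = −sin λ·ΔX + cos λ·ΔY = −(-0.997105)(1.2) + (0.076040)(-134.3) = -9.02 m.
1° of latitude spans πR/180 = 111317 m; at latitude φ, 1° of longitude spans that × cos φ = 64702.3 m, so Δλ = -9.02 / 64702.3 × 3600 = -0.502″.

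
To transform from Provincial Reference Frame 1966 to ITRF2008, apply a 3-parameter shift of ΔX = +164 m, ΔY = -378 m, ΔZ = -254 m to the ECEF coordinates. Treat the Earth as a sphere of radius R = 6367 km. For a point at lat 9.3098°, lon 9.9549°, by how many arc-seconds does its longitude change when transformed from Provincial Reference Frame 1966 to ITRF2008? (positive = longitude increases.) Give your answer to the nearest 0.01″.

sin φ = 0.161773, cos φ = 0.986828, sin λ = 0.172873, cos λ = 0.984944.
East component: ΔE = −sin λ·ΔX + cos λ·ΔY = −(0.172873)(164) + (0.984944)(-378) = -400.66 m.
1° of latitude spans πR/180 = 111125 m; at latitude φ, 1° of longitude spans that × cos φ = 109661.4 m, so Δλ = -400.66 / 109661.4 × 3600 = -13.153″.

Δλ = -13.15″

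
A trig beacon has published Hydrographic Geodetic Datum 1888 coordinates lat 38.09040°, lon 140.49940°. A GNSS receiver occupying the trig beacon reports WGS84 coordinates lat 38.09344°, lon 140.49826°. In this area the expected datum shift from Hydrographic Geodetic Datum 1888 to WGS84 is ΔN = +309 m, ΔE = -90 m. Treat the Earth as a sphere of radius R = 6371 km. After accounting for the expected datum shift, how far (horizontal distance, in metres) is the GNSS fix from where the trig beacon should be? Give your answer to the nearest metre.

Observed coordinate differences: Δφ = +0.00304°, Δλ = -0.00114°.
Converting to metres (1° lat = 111195 m, cos φ = 0.787038): observed ΔN = 338.0 m, observed ΔE = -99.8 m.
Subtracting the expected shift leaves a residual of 338.0 − (309) = 29.0 m north and -99.8 − (-90) = -9.8 m east.
Residual distance = √(29.0² + (-9.8)²) = 30.6 m.

31 m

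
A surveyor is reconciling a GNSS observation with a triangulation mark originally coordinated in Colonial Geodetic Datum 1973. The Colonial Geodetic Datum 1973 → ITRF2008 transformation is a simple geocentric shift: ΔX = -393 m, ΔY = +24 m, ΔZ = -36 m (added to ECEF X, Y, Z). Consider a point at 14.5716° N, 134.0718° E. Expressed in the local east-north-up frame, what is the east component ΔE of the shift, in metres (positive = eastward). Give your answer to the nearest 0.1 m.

ΔE = 265.7 m

The local east axis at (φ, λ) is (−sin λ, cos λ, 0), so ΔE = −sin(134.0718°)·(-393) + cos(134.0718°)·24 = 265.66 m.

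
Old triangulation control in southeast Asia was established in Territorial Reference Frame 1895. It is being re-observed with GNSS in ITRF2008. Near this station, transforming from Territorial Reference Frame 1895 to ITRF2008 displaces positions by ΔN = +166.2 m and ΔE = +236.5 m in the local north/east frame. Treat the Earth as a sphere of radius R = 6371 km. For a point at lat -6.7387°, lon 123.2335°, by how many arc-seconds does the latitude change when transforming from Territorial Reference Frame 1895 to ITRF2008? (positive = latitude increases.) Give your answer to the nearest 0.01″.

Δφ = 5.38″

On a sphere of radius R, 1 rad of latitude = R, so Δφ = ΔN / R = 166.2 / 6371000 = 2.6087e-05 rad = 5.381″.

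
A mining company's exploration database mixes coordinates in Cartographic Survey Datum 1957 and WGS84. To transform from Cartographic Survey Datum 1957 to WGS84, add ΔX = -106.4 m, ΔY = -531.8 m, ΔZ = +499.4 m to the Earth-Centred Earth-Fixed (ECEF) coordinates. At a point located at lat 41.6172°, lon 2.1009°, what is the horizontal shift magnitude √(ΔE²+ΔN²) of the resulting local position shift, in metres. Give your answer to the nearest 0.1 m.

697.9 m

The local east axis at (φ, λ) is (−sin λ, cos λ, 0), so ΔE = −sin(2.1009°)·(-106.4) + cos(2.1009°)·(-531.8) = -527.54 m.
The local north axis is (−sin φ cos λ, −sin φ sin λ, cos φ), giving ΔN = 70.618 + 12.948 + 373.351 = 456.92 m.
Horizontal magnitude = √(ΔE² + ΔN²) = √((-527.54)² + 456.92²) = 697.91 m.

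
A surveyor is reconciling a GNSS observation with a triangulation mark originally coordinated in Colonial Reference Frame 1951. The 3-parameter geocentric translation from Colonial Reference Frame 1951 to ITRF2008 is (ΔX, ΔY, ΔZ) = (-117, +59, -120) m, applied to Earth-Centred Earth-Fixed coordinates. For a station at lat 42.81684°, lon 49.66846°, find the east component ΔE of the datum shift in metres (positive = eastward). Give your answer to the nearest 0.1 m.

ΔE = 127.4 m

At φ = 42.81684°, λ = 49.66846°: sin φ = 0.679657, cos φ = 0.733530, sin λ = 0.762312, cos λ = 0.647210.
ΔE = −sin λ·ΔX + cos λ·ΔY = −(0.762312)·(-117) + (0.647210)·(59) = 127.38 m.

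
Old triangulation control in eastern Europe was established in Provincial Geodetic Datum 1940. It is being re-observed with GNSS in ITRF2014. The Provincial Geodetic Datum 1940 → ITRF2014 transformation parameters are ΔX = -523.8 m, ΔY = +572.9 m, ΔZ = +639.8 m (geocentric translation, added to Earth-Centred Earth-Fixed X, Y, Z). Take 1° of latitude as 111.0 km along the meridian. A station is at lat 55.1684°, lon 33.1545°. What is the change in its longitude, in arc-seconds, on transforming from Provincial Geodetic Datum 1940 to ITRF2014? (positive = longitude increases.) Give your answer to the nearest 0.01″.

sin φ = 0.820834, cos φ = 0.571166, sin λ = 0.546899, cos λ = 0.837199.
East component: ΔE = −sin λ·ΔX + cos λ·ΔY = −(0.546899)(-523.8) + (0.837199)(572.9) = 766.10 m.
1° of latitude spans 111000 m; at latitude φ, 1° of longitude spans that × cos φ = 63399.5 m, so Δλ = 766.10 / 63399.5 × 3600 = 43.501″.

Δλ = 43.50″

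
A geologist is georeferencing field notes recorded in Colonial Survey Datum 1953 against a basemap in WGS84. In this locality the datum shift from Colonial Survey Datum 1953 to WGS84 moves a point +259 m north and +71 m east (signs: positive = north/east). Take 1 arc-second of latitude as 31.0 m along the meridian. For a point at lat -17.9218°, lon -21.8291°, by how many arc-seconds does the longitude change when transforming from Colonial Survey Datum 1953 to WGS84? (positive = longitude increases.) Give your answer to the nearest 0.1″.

At latitude -17.9218°, cos φ = 0.951477.
1″ of longitude at this latitude = 31.00 × cos φ = 29.4958 m, so Δλ = 71.0 / 29.4958 = 2.407″.

Δλ = 2.4″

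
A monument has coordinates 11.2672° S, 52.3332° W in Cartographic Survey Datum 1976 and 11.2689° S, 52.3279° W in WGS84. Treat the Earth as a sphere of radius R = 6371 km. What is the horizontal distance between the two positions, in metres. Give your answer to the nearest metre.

Δφ = -11.2689° − -11.2672° = -0.0017°; Δλ = -52.3279° − -52.3332° = +0.0053°.
1° along a meridian = πR/180 = 111195 m.
ΔN = Δφ × 111195 = -189.0 m; ΔE = Δλ × 111195 × cos(-11.2672°) = +0.0053 × 111195 × 0.980727 = 578.0 m.
Distance = √(ΔE² + ΔN²) = √(578.0² + (-189.0)²) = 608.1 m.

608 m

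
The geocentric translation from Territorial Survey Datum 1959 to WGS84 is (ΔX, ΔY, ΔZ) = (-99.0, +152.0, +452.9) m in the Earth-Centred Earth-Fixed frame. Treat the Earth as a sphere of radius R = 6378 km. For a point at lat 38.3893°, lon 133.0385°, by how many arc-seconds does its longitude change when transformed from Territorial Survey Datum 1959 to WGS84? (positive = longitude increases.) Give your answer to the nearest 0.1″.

Δλ = -1.3″

sin φ = 0.621001, cos φ = 0.783809, sin λ = 0.730895, cos λ = -0.682490.
East component: ΔE = −sin λ·ΔX + cos λ·ΔY = −(0.730895)(-99.0) + (-0.682490)(152.0) = -31.38 m.
1° of latitude spans πR/180 = 111317 m; at latitude φ, 1° of longitude spans that × cos φ = 87251.4 m, so Δλ = -31.38 / 87251.4 × 3600 = -1.295″.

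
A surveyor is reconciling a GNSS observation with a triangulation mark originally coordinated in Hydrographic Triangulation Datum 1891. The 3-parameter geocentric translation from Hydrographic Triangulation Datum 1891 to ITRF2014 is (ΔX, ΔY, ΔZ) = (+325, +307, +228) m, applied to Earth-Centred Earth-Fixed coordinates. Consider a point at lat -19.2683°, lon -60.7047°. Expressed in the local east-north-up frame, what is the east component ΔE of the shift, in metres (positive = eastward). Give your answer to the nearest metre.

ΔE = 434 m

The local east axis at (φ, λ) is (−sin λ, cos λ, 0), so ΔE = −sin(-60.7047°)·325 + cos(-60.7047°)·307 = 433.65 m.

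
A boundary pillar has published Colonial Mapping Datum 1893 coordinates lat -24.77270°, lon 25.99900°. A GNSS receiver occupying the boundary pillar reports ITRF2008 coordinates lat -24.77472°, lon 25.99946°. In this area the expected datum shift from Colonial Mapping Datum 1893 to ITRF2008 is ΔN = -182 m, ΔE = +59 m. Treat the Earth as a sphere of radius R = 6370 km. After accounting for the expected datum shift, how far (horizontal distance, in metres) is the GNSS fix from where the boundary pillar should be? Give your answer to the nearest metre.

44 m

Observed coordinate differences: Δφ = -0.00202°, Δλ = +0.00046°.
Converting to metres (1° lat = 111177 m, cos φ = 0.907977): observed ΔN = -224.6 m, observed ΔE = 46.4 m.
Subtracting the expected shift leaves a residual of -224.6 − (-182) = -42.6 m north and 46.4 − (59) = -12.6 m east.
Residual distance = √((-42.6)² + (-12.6)²) = 44.4 m.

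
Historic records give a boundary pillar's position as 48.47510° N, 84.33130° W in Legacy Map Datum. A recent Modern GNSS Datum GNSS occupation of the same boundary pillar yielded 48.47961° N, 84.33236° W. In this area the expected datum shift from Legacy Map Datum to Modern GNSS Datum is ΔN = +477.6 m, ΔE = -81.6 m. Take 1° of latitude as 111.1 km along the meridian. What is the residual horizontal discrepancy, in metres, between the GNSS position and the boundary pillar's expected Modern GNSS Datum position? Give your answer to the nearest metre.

Observed coordinate differences: Δφ = +0.00451°, Δλ = -0.00106°.
Converting to metres (1° lat = 111100 m, cos φ = 0.662945): observed ΔN = 501.1 m, observed ΔE = -78.1 m.
Subtracting the expected shift leaves a residual of 501.1 − (477.6) = 23.5 m north and -78.1 − (-81.6) = 3.5 m east.
Residual distance = √(23.5² + 3.5²) = 23.7 m.

24 m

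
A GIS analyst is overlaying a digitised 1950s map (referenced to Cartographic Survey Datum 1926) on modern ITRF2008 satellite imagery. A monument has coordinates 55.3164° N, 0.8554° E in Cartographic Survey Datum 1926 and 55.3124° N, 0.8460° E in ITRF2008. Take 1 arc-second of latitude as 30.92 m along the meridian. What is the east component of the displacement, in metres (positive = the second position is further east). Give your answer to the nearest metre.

Δφ = 55.3124° − 55.3164° = -0.0040°; Δλ = 0.8460° − 0.8554° = -0.0094°.
1° of latitude = 3600 × 30.92 = 111312 m.
ΔN = Δφ × 111312 = -445.2 m; ΔE = Δλ × 111312 × cos(55.3164°) = -0.0094 × 111312 × 0.569044 = -595.4 m.

ΔE = -595 m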